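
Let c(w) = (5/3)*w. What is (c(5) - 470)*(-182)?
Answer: 252070/3 ≈ 84023.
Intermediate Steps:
c(w) = 5*w/3 (c(w) = (5*(⅓))*w = 5*w/3)
(c(5) - 470)*(-182) = ((5/3)*5 - 470)*(-182) = (25/3 - 470)*(-182) = -1385/3*(-182) = 252070/3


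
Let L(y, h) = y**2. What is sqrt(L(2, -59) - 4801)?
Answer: 3*I*sqrt(533) ≈ 69.26*I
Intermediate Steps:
sqrt(L(2, -59) - 4801) = sqrt(2**2 - 4801) = sqrt(4 - 4801) = sqrt(-4797) = 3*I*sqrt(533)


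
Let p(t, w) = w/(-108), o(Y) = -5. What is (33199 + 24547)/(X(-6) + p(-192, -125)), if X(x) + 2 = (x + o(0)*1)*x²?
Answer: -6236568/42859 ≈ -145.51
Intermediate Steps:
p(t, w) = -w/108 (p(t, w) = w*(-1/108) = -w/108)
X(x) = -2 + x²*(-5 + x) (X(x) = -2 + (x - 5*1)*x² = -2 + (x - 5)*x² = -2 + (-5 + x)*x² = -2 + x²*(-5 + x))
(33199 + 24547)/(X(-6) + p(-192, -125)) = (33199 + 24547)/((-2 + (-6)³ - 5*(-6)²) - 1/108*(-125)) = 57746/((-2 - 216 - 5*36) + 125/108) = 57746/((-2 - 216 - 180) + 125/108) = 57746/(-398 + 125/108) = 57746/(-42859/108) = 57746*(-108/42859) = -6236568/42859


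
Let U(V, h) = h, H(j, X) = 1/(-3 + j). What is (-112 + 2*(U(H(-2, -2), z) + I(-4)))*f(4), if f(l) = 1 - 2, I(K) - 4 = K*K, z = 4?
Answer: 64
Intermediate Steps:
I(K) = 4 + K**2 (I(K) = 4 + K*K = 4 + K**2)
f(l) = -1
(-112 + 2*(U(H(-2, -2), z) + I(-4)))*f(4) = (-112 + 2*(4 + (4 + (-4)**2)))*(-1) = (-112 + 2*(4 + (4 + 16)))*(-1) = (-112 + 2*(4 + 20))*(-1) = (-112 + 2*24)*(-1) = (-112 + 48)*(-1) = -64*(-1) = 64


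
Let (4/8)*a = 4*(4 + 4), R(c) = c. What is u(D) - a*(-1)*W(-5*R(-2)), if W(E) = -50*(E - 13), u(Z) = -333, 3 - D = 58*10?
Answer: 9267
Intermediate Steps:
D = -577 (D = 3 - 58*10 = 3 - 1*580 = 3 - 580 = -577)
a = 64 (a = 2*(4*(4 + 4)) = 2*(4*8) = 2*32 = 64)
W(E) = 650 - 50*E (W(E) = -50*(-13 + E) = 650 - 50*E)
u(D) - a*(-1)*W(-5*R(-2)) = -333 - 64*(-1)*(650 - (-250)*(-2)) = -333 - (-64)*(650 - 50*10) = -333 - (-64)*(650 - 500) = -333 - (-64)*150 = -333 - 1*(-9600) = -333 + 9600 = 9267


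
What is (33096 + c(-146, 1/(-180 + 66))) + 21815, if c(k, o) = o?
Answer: 6259853/114 ≈ 54911.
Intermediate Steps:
(33096 + c(-146, 1/(-180 + 66))) + 21815 = (33096 + 1/(-180 + 66)) + 21815 = (33096 + 1/(-114)) + 21815 = (33096 - 1/114) + 21815 = 3772943/114 + 21815 = 6259853/114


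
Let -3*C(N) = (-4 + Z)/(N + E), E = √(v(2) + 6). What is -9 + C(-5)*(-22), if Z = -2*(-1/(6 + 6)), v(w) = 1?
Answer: -193/162 + 253*√7/162 ≈ 2.9406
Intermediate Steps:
E = √7 (E = √(1 + 6) = √7 ≈ 2.6458)
Z = ⅙ (Z = -2/((-1*12)) = -2/(-12) = -2*(-1/12) = ⅙ ≈ 0.16667)
C(N) = 23/(18*(N + √7)) (C(N) = -(-4 + ⅙)/(3*(N + √7)) = -(-23)/(18*(N + √7)) = 23/(18*(N + √7)))
-9 + C(-5)*(-22) = -9 + (23/(18*(-5 + √7)))*(-22) = -9 - 253/(9*(-5 + √7))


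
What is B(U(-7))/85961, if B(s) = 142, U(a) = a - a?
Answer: 142/85961 ≈ 0.0016519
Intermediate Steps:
U(a) = 0
B(U(-7))/85961 = 142/85961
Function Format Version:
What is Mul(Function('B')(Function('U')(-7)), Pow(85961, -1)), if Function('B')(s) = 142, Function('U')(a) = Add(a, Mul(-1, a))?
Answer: Rational(142, 85961) ≈ 0.0016519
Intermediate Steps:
Function('U')(a) = 0
Mul(Function('B')(Function('U')(-7)), Pow(85961, -1)) = Mul(142, Pow(85961, -1)) = Mul(142, Rational(1, 85961)) = Rational(142, 85961)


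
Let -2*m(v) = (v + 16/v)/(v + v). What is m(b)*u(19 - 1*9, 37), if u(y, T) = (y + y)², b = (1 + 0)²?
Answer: -1700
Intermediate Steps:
b = 1 (b = 1² = 1)
u(y, T) = 4*y² (u(y, T) = (2*y)² = 4*y²)
m(v) = -(v + 16/v)/(4*v) (m(v) = -(v + 16/v)/(2*(v + v)) = -(v + 16/v)/(2*(2*v)) = -(v + 16/v)*1/(2*v)/2 = -(v + 16/v)/(4*v))
m(b)*u(19 - 1*9, 37) = (-¼ - 4/1²)*(4*(19 - 1*9)²) = (-¼ - 4*1)*(4*(19 - 9)²) = (-¼ - 4)*(4*10²) = -17*100 = -17/4*400 = -1700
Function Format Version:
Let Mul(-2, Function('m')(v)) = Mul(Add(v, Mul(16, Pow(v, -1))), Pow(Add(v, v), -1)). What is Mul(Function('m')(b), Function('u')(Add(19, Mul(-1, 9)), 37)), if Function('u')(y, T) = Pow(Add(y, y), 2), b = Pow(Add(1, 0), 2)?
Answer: -1700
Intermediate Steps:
b = 1 (b = Pow(1, 2) = 1)
Function('u')(y, T) = Mul(4, Pow(y, 2)) (Function('u')(y, T) = Pow(Mul(2, y), 2) = Mul(4, Pow(y, 2)))
Function('m')(v) = Mul(Rational(-1, 4), Pow(v, -1), Add(v, Mul(16, Pow(v, -1)))) (Function('m')(v) = Mul(Rational(-1, 2), Mul(Add(v, Mul(16, Pow(v, -1))), Pow(Add(v, v), -1))) = Mul(Rational(-1, 2), Mul(Add(v, Mul(16, Pow(v, -1))), Pow(Mul(2, v), -1))) = Mul(Rational(-1, 2), Mul(Add(v, Mul(16, Pow(v, -1))), Mul(Rational(1, 2), Pow(v, -1)))) = Mul(Rational(-1, 2), Mul(Rational(1, 2), Pow(v, -1), Add(v, Mul(16, Pow(v, -1))))) = Mul(Rational(-1, 4), Pow(v, -1), Add(v, Mul(16, Pow(v, -1)))))
Mul(Function('m')(b), Function('u')(Add(19, Mul(-1, 9)), 37)) = Mul(Add(Rational(-1, 4), Mul(-4, Pow(1, -2))), Mul(4, Pow(Add(19, Mul(-1, 9)), 2))) = Mul(Add(Rational(-1, 4), Mul(-4, 1)), Mul(4, Pow(Add(19, -9), 2))) = Mul(Add(Rational(-1, 4), -4), Mul(4, Pow(10, 2))) = Mul(Rational(-17, 4), Mul(4, 100)) = Mul(Rational(-17, 4), 400) = -1700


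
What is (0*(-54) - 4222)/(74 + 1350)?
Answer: -2111/712 ≈ -2.9649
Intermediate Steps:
(0*(-54) - 4222)/(74 + 1350) = (0 - 4222)/1424 = -4222*1/1424 = -2111/712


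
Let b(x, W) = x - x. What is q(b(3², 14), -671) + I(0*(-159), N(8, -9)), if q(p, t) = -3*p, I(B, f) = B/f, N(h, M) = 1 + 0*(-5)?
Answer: 0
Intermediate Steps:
b(x, W) = 0
N(h, M) = 1 (N(h, M) = 1 + 0 = 1)
q(b(3², 14), -671) + I(0*(-159), N(8, -9)) = -3*0 + (0*(-159))/1 = 0 + 0*1 = 0 + 0 = 0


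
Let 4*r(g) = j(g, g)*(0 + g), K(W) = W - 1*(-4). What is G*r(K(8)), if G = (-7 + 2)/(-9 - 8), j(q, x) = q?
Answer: 180/17 ≈ 10.588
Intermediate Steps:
K(W) = 4 + W (K(W) = W + 4 = 4 + W)
G = 5/17 (G = -5/(-17) = -5*(-1/17) = 5/17 ≈ 0.29412)
r(g) = g²/4 (r(g) = (g*(0 + g))/4 = (g*g)/4 = g²/4)
G*r(K(8)) = 5*((4 + 8)²/4)/17 = 5*((¼)*12²)/17 = 5*((¼)*144)/17 = (5/17)*36 = 180/17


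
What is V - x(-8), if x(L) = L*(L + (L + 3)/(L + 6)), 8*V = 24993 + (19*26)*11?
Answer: 30075/8 ≈ 3759.4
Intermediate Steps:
V = 30427/8 (V = (24993 + (19*26)*11)/8 = (24993 + 494*11)/8 = (24993 + 5434)/8 = (⅛)*30427 = 30427/8 ≈ 3803.4)
x(L) = L*(L + (3 + L)/(6 + L))
V - x(-8) = 30427/8 - (-8)*(3 + (-8)² + 7*(-8))/(6 - 8) = 30427/8 - (-8)*(3 + 64 - 56)/(-2) = 30427/8 - (-8)*(-1)*11/2 = 30427/8 - 1*44 = 30427/8 - 44 = 30075/8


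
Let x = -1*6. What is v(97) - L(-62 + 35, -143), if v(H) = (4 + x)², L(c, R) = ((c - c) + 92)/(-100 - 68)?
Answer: 191/42 ≈ 4.5476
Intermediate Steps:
x = -6
L(c, R) = -23/42 (L(c, R) = (0 + 92)/(-168) = 92*(-1/168) = -23/42)
v(H) = 4 (v(H) = (4 - 6)² = (-2)² = 4)
v(97) - L(-62 + 35, -143) = 4 - 1*(-23/42) = 4 + 23/42 = 191/42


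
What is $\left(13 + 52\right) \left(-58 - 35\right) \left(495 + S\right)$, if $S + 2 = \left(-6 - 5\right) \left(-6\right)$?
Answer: $-3379155$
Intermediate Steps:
$S = 64$ ($S = -2 + \left(-6 - 5\right) \left(-6\right) = -2 - -66 = -2 + 66 = 64$)
$\left(13 + 52\right) \left(-58 - 35\right) \left(495 + S\right) = \left(13 + 52\right) \left(-58 - 35\right) \left(495 + 64\right) = 65 \left(-93\right) 559 = \left(-6045\right) 559 = -3379155$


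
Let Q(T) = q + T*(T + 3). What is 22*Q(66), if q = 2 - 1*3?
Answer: 100166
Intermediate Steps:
q = -1 (q = 2 - 3 = -1)
Q(T) = -1 + T*(3 + T) (Q(T) = -1 + T*(T + 3) = -1 + T*(3 + T))
22*Q(66) = 22*(-1 + 66**2 + 3*66) = 22*(-1 + 4356 + 198) = 22*4553 = 100166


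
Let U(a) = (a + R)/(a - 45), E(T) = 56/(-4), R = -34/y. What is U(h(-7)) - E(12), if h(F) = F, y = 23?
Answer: 1303/92 ≈ 14.163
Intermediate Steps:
R = -34/23 ≈ -1.4783
E(T) = -14 (E(T) = 56*(-¼) = -14)
U(a) = (-34/23 + a)/(-45 + a) (U(a) = (a - 34/23)/(a - 45) = (-34/23 + a)/(-45 + a))
U(h(-7)) - E(12) = (-34/23 - 7)/(-45 - 7) - 1*(-14) = -195/23/(-52) + 14 = -1/52*(-195/23) + 14 = 15/92 + 14 = 1303/92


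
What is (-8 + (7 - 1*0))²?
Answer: 1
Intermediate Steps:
(-8 + (7 - 1*0))² = (-8 + (7 + 0))² = (-8 + 7)² = (-1)² = 1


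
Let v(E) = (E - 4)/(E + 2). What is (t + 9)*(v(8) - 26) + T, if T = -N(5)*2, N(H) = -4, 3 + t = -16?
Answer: 264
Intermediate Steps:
t = -19 (t = -3 - 16 = -19)
T = 8 (T = -1*(-4)*2 = 4*2 = 8)
v(E) = (-4 + E)/(2 + E)
(t + 9)*(v(8) - 26) + T = (-19 + 9)*((-4 + 8)/(2 + 8) - 26) + 8 = -10*(4/10 - 26) + 8 = -10*((⅒)*4 - 26) + 8 = -10*(⅖ - 26) + 8 = -10*(-128/5) + 8 = 256 + 8 = 264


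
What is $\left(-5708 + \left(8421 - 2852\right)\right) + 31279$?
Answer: $31140$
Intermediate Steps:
$\left(-5708 + \left(8421 - 2852\right)\right) + 31279 = \left(-5708 + 5569\right) + 31279 = -139 + 31279 = 31140$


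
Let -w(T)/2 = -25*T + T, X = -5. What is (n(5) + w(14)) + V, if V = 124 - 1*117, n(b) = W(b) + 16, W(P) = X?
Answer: 690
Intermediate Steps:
W(P) = -5
w(T) = 48*T (w(T) = -2*(-25*T + T) = -(-48)*T = 48*T)
n(b) = 11 (n(b) = -5 + 16 = 11)
V = 7 (V = 124 - 117 = 7)
(n(5) + w(14)) + V = (11 + 48*14) + 7 = (11 + 672) + 7 = 683 + 7 = 690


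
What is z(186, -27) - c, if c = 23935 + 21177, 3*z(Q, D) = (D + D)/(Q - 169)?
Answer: -766922/17 ≈ -45113.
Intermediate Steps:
z(Q, D) = 2*D/(3*(-169 + Q)) (z(Q, D) = ((D + D)/(Q - 169))/3 = ((2*D)/(-169 + Q))/3 = (2*D/(-169 + Q))/3 = 2*D/(3*(-169 + Q)))
c = 45112
z(186, -27) - c = (⅔)*(-27)/(-169 + 186) - 1*45112 = (⅔)*(-27)/17 - 45112 = (⅔)*(-27)*(1/17) - 45112 = -18/17 - 45112 = -766922/17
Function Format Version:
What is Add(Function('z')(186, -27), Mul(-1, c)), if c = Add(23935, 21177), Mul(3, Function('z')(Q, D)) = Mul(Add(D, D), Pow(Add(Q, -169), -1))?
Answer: Rational(-766922, 17) ≈ -45113.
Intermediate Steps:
Function('z')(Q, D) = Mul(Rational(2, 3), D, Pow(Add(-169, Q), -1)) (Function('z')(Q, D) = Mul(Rational(1, 3), Mul(Add(D, D), Pow(Add(Q, -169), -1))) = Mul(Rational(1, 3), Mul(Mul(2, D), Pow(Add(-169, Q), -1))) = Mul(Rational(1, 3), Mul(2, D, Pow(Add(-169, Q), -1))) = Mul(Rational(2, 3), D, Pow(Add(-169, Q), -1)))
c = 45112
Add(Function('z')(186, -27), Mul(-1, c)) = Add(Mul(Rational(2, 3), -27, Pow(Add(-169, 186), -1)), Mul(-1, 45112)) = Add(Mul(Rational(2, 3), -27, Pow(17, -1)), -45112) = Add(Mul(Rational(2, 3), -27, Rational(1, 17)), -45112) = Add(Rational(-18, 17), -45112) = Rational(-766922, 17)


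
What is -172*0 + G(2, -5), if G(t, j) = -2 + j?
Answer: -7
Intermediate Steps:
-172*0 + G(2, -5) = -172*0 + (-2 - 5) = -43*0 - 7 = 0 - 7 = -7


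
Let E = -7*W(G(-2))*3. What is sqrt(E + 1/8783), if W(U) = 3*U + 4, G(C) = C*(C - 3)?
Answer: I*sqrt(55078728763)/8783 ≈ 26.721*I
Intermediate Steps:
G(C) = C*(-3 + C)
W(U) = 4 + 3*U
E = -714 (E = -7*(4 + 3*(-2*(-3 - 2)))*3 = -7*(4 + 3*(-2*(-5)))*3 = -7*(4 + 3*10)*3 = -7*(4 + 30)*3 = -7*34*3 = -238*3 = -714)
sqrt(E + 1/8783) = sqrt(-714 + 1/8783) = sqrt(-6271061/8783) = I*sqrt(55078728763)/8783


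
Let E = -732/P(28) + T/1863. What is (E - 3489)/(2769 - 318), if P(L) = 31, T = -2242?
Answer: -202933435/141552603 ≈ -1.4336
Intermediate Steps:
E = -1433218/57753 (E = -732/31 - 2242/1863 = -1433218/57753 ≈ -24.816)
(E - 3489)/(2769 - 318) = (-1433218/57753 - 3489)/(2769 - 318) = -202933435/57753/2451 = -202933435/57753*1/2451 = -202933435/141552603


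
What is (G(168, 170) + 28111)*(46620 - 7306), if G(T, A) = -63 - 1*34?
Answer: 1101342396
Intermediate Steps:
G(T, A) = -97 (G(T, A) = -63 - 34 = -97)
(G(168, 170) + 28111)*(46620 - 7306) = (-97 + 28111)*(46620 - 7306) = 28014*39314 = 1101342396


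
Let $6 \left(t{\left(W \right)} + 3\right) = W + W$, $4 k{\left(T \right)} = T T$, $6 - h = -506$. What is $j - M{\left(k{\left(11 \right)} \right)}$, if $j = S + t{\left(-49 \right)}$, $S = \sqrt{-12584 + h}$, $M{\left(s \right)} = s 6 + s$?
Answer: $- \frac{2773}{12} + 2 i \sqrt{3018} \approx -231.08 + 109.87 i$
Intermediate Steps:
$h = 512$ ($h = 6 - -506 = 6 + 506 = 512$)
$k{\left(T \right)} = \frac{T^{2}}{4}$ ($k{\left(T \right)} = \frac{T T}{4} = \frac{T^{2}}{4}$)
$t{\left(W \right)} = -3 + \frac{W}{3}$ ($t{\left(W \right)} = -3 + \frac{W + W}{6} = -3 + \frac{2 W}{6} = -3 + \frac{W}{3}$)
$M{\left(s \right)} = 7 s$ ($M{\left(s \right)} = 6 s + s = 7 s$)
$S = 2 i \sqrt{3018}$ ($S = \sqrt{-12584 + 512} = \sqrt{-12072} = 2 i \sqrt{3018} \approx 109.87 i$)
$j = - \frac{58}{3} + 2 i \sqrt{3018}$ ($j = 2 i \sqrt{3018} + \left(-3 + \frac{1}{3} \left(-49\right)\right) = 2 i \sqrt{3018} - \frac{58}{3} = - \frac{58}{3} + 2 i \sqrt{3018} \approx -19.333 + 109.87 i$)
$j - M{\left(k{\left(11 \right)} \right)} = \left(- \frac{58}{3} + 2 i \sqrt{3018}\right) - 7 \frac{11^{2}}{4} = \left(- \frac{58}{3} + 2 i \sqrt{3018}\right) - 7 \cdot \frac{1}{4} \cdot 121 = \left(- \frac{58}{3} + 2 i \sqrt{3018}\right) - 7 \cdot \frac{121}{4} = \left(- \frac{58}{3} + 2 i \sqrt{3018}\right) - \frac{847}{4} = - \frac{2773}{12} + 2 i \sqrt{3018}$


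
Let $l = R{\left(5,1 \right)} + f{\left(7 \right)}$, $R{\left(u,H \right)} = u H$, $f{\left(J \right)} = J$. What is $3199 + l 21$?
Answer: $3451$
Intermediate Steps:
$R{\left(u,H \right)} = H u$
$l = 12$ ($l = 1 \cdot 5 + 7 = 5 + 7 = 12$)
$3199 + l 21 = 3199 + 12 \cdot 21 = 3199 + 252 = 3451$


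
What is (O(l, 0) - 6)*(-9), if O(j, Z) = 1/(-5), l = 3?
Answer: 279/5 ≈ 55.800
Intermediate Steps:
O(j, Z) = -⅕
(O(l, 0) - 6)*(-9) = (-⅕ - 6)*(-9) = -31/5*(-9) = 279/5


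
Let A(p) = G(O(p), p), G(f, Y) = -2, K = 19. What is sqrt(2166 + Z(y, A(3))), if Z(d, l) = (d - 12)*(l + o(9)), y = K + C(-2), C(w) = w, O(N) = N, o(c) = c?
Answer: sqrt(2201) ≈ 46.915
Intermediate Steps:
A(p) = -2
y = 17 (y = 19 - 2 = 17)
Z(d, l) = (-12 + d)*(9 + l) (Z(d, l) = (d - 12)*(l + 9) = (-12 + d)*(9 + l))
sqrt(2166 + Z(y, A(3))) = sqrt(2166 + (-108 - 12*(-2) + 9*17 + 17*(-2))) = sqrt(2166 + (-108 + 24 + 153 - 34)) = sqrt(2166 + 35) = sqrt(2201)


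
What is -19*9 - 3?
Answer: -174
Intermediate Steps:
-19*9 - 3 = -171 - 3 = -174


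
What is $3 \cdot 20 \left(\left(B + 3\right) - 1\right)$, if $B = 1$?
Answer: $180$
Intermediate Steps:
$3 \cdot 20 \left(\left(B + 3\right) - 1\right) = 3 \cdot 20 \left(\left(1 + 3\right) - 1\right) = 60 \left(4 - 1\right) = 60 \cdot 3 = 180$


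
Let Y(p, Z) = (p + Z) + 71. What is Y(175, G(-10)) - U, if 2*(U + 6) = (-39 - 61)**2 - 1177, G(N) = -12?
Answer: -8343/2 ≈ -4171.5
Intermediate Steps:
Y(p, Z) = 71 + Z + p (Y(p, Z) = (Z + p) + 71 = 71 + Z + p)
U = 8811/2 (U = -6 + ((-39 - 61)**2 - 1177)/2 = -6 + ((-100)**2 - 1177)/2 = -6 + (10000 - 1177)/2 = -6 + (1/2)*8823 = -6 + 8823/2 = 8811/2 ≈ 4405.5)
Y(175, G(-10)) - U = (71 - 12 + 175) - 1*8811/2 = 234 - 8811/2 = -8343/2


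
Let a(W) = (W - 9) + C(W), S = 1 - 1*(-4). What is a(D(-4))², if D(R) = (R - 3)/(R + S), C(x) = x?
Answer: 529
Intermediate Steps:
S = 5 (S = 1 + 4 = 5)
D(R) = (-3 + R)/(5 + R) (D(R) = (R - 3)/(R + 5) = (-3 + R)/(5 + R))
a(W) = -9 + 2*W (a(W) = (W - 9) + W = (-9 + W) + W = -9 + 2*W)
a(D(-4))² = (-9 + 2*((-3 - 4)/(5 - 4)))² = (-9 + 2*(-7/1))² = (-9 + 2*(1*(-7)))² = (-9 + 2*(-7))² = (-9 - 14)² = (-23)² = 529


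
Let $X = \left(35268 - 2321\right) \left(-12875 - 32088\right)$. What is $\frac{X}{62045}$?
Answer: $- \frac{1481395961}{62045} \approx -23876.0$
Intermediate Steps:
$X = -1481395961$ ($X = 32947 \left(-44963\right) = -1481395961$)
$\frac{X}{62045} = - \frac{1481395961}{62045}$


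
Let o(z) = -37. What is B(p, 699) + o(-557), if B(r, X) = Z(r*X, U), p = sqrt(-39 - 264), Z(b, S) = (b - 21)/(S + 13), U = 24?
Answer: -1390/37 + 699*I*sqrt(303)/37 ≈ -37.568 + 328.85*I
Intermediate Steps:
Z(b, S) = (-21 + b)/(13 + S)
p = I*sqrt(303) (p = sqrt(-303) = I*sqrt(303) ≈ 17.407*I)
B(r, X) = -21/37 + X*r/37 (B(r, X) = (-21 + r*X)/(13 + 24) = (-21 + X*r)/37 = -21/37 + X*r/37)
B(p, 699) + o(-557) = (-21/37 + (1/37)*699*(I*sqrt(303))) - 37 = (-21/37 + 699*I*sqrt(303)/37) - 37 = -1390/37 + 699*I*sqrt(303)/37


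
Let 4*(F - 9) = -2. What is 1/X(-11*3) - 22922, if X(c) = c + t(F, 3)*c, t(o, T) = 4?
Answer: -3782131/165 ≈ -22922.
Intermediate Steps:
F = 17/2 (F = 9 + (¼)*(-2) = 9 - ½ = 17/2 ≈ 8.5000)
X(c) = 5*c (X(c) = c + 4*c = 5*c)
1/X(-11*3) - 22922 = 1/(5*(-11*3)) - 22922 = 1/(5*(-33)) - 22922 = 1/(-165) - 22922 = -1/165 - 22922 = -3782131/165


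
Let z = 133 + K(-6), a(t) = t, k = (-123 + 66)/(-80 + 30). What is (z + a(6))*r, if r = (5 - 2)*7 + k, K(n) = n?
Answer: 147231/50 ≈ 2944.6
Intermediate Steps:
k = 57/50 (k = -57/(-50) = -57*(-1/50) = 57/50 ≈ 1.1400)
z = 127 (z = 133 - 6 = 127)
r = 1107/50 (r = (5 - 2)*7 + 57/50 = 3*7 + 57/50 = 21 + 57/50 = 1107/50 ≈ 22.140)
(z + a(6))*r = (127 + 6)*(1107/50) = 133*(1107/50) = 147231/50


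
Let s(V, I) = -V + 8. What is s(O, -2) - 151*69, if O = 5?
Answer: -10416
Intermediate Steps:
s(V, I) = 8 - V
s(O, -2) - 151*69 = (8 - 1*5) - 151*69 = (8 - 5) - 10419 = 3 - 10419 = -10416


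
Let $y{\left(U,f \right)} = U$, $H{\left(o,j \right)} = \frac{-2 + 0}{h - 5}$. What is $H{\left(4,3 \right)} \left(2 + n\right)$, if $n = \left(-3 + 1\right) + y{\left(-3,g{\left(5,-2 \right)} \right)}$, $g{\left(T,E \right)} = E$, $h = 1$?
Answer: $- \frac{3}{2} \approx -1.5$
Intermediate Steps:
$H{\left(o,j \right)} = \frac{1}{2}$ ($H{\left(o,j \right)} = \frac{-2 + 0}{1 - 5} = - \frac{2}{-4} = \left(-2\right) \left(- \frac{1}{4}\right) = \frac{1}{2}$)
$n = -5$ ($n = \left(-3 + 1\right) - 3 = -2 - 3 = -5$)
$H{\left(4,3 \right)} \left(2 + n\right) = \frac{2 - 5}{2} = \frac{1}{2} \left(-3\right) = - \frac{3}{2}$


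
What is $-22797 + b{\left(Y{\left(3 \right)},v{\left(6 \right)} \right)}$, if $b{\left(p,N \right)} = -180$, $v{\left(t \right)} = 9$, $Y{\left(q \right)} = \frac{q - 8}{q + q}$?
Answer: $-22977$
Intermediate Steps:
$Y{\left(q \right)} = \frac{-8 + q}{2 q}$
$-22797 + b{\left(Y{\left(3 \right)},v{\left(6 \right)} \right)} = -22797 - 180 = -22977$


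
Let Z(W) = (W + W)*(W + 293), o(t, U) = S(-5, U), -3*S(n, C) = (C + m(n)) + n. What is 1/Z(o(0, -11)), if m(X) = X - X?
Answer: 9/28640 ≈ 0.00031425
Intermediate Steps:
m(X) = 0
S(n, C) = -C/3 - n/3 (S(n, C) = -((C + 0) + n)/3 = -(C + n)/3 = -C/3 - n/3)
o(t, U) = 5/3 - U/3 (o(t, U) = -U/3 - ⅓*(-5) = -U/3 + 5/3 = 5/3 - U/3)
Z(W) = 2*W*(293 + W) (Z(W) = (2*W)*(293 + W) = 2*W*(293 + W))
1/Z(o(0, -11)) = 1/(2*(5/3 - ⅓*(-11))*(293 + (5/3 - ⅓*(-11)))) = 1/(2*(5/3 + 11/3)*(293 + (5/3 + 11/3))) = 1/(2*(16/3)*(293 + 16/3)) = 1/(2*(16/3)*(895/3)) = 1/(28640/9) = 9/28640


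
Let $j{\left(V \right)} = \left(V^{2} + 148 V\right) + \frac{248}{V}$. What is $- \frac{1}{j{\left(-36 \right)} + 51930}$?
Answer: $- \frac{9}{431020} \approx -2.0881 \cdot 10^{-5}$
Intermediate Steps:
$j{\left(V \right)} = V^{2} + 148 V + \frac{248}{V}$
$- \frac{1}{j{\left(-36 \right)} + 51930} = - \frac{1}{\frac{248 + \left(-36\right)^{2} \left(148 - 36\right)}{-36} + 51930} = - \frac{1}{- \frac{248 + 1296 \cdot 112}{36} + 51930} = - \frac{1}{- \frac{248 + 145152}{36} + 51930} = - \frac{1}{\left(- \frac{1}{36}\right) 145400 + 51930} = - \frac{1}{- \frac{36350}{9} + 51930} = - \frac{1}{\frac{431020}{9}} = \left(-1\right) \frac{9}{431020} = - \frac{9}{431020}$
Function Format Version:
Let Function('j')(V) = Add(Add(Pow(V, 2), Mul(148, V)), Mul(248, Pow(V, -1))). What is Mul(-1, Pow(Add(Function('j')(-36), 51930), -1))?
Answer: Rational(-9, 431020) ≈ -2.0881e-5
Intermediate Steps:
Function('j')(V) = Add(Pow(V, 2), Mul(148, V), Mul(248, Pow(V, -1)))
Mul(-1, Pow(Add(Function('j')(-36), 51930), -1)) = Mul(-1, Pow(Add(Mul(Pow(-36, -1), Add(248, Mul(Pow(-36, 2), Add(148, -36)))), 51930), -1)) = Mul(-1, Pow(Add(Mul(Rational(-1, 36), Add(248, Mul(1296, 112))), 51930), -1)) = Mul(-1, Pow(Add(Mul(Rational(-1, 36), Add(248, 145152)), 51930), -1)) = Mul(-1, Pow(Add(Mul(Rational(-1, 36), 145400), 51930), -1)) = Mul(-1, Pow(Add(Rational(-36350, 9), 51930), -1)) = Mul(-1, Pow(Rational(431020, 9), -1)) = Mul(-1, Rational(9, 431020)) = Rational(-9, 431020)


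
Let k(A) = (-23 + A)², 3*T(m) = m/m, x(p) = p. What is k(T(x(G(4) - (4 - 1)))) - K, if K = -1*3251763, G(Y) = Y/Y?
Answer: 29270491/9 ≈ 3.2523e+6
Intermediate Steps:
G(Y) = 1
K = -3251763
T(m) = ⅓ (T(m) = (m/m)/3 = (⅓)*1 = ⅓)
k(T(x(G(4) - (4 - 1)))) - K = (-23 + ⅓)² - 1*(-3251763) = (-68/3)² + 3251763 = 4624/9 + 3251763 = 29270491/9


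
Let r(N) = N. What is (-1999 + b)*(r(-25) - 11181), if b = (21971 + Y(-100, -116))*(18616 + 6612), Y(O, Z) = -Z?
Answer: -6244082227422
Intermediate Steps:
b = 557210836 (b = (21971 - 1*(-116))*(18616 + 6612) = (21971 + 116)*25228 = 22087*25228 = 557210836)
(-1999 + b)*(r(-25) - 11181) = (-1999 + 557210836)*(-25 - 11181) = 557208837*(-11206) = -6244082227422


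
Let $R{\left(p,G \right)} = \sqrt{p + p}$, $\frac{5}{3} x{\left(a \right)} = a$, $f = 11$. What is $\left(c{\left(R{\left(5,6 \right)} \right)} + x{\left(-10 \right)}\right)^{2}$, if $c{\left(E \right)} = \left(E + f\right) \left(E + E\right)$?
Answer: $5036 + 616 \sqrt{10} \approx 6984.0$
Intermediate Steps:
$x{\left(a \right)} = \frac{3 a}{5}$
$R{\left(p,G \right)} = \sqrt{2} \sqrt{p}$ ($R{\left(p,G \right)} = \sqrt{2 p} = \sqrt{2} \sqrt{p}$)
$c{\left(E \right)} = 2 E \left(11 + E\right)$ ($c{\left(E \right)} = \left(E + 11\right) \left(E + E\right) = \left(11 + E\right) 2 E = 2 E \left(11 + E\right)$)
$\left(c{\left(R{\left(5,6 \right)} \right)} + x{\left(-10 \right)}\right)^{2} = \left(2 \sqrt{2} \sqrt{5} \left(11 + \sqrt{2} \sqrt{5}\right) + \frac{3}{5} \left(-10\right)\right)^{2} = \left(2 \sqrt{10} \left(11 + \sqrt{10}\right) - 6\right)^{2} = \left(-6 + 2 \sqrt{10} \left(11 + \sqrt{10}\right)\right)^{2}$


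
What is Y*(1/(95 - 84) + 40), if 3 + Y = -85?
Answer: -3528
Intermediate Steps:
Y = -88 (Y = -3 - 85 = -88)
Y*(1/(95 - 84) + 40) = -88*(1/(95 - 84) + 40) = -88*(1/11 + 40) = -88*441/11 = -3528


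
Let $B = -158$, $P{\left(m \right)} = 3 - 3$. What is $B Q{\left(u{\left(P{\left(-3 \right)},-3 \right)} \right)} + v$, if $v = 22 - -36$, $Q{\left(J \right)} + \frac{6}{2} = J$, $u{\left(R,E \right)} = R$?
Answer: $532$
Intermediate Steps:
$P{\left(m \right)} = 0$
$Q{\left(J \right)} = -3 + J$
$v = 58$ ($v = 22 + 36 = 58$)
$B Q{\left(u{\left(P{\left(-3 \right)},-3 \right)} \right)} + v = - 158 \left(-3 + 0\right) + 58 = \left(-158\right) \left(-3\right) + 58 = 474 + 58 = 532$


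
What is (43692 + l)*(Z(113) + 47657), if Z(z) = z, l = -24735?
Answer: 905575890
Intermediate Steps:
(43692 + l)*(Z(113) + 47657) = (43692 - 24735)*(113 + 47657) = 18957*47770 = 905575890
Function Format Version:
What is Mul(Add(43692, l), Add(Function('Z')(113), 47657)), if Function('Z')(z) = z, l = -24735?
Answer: 905575890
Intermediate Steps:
Mul(Add(43692, l), Add(Function('Z')(113), 47657)) = Mul(Add(43692, -24735), Add(113, 47657)) = Mul(18957, 47770) = 905575890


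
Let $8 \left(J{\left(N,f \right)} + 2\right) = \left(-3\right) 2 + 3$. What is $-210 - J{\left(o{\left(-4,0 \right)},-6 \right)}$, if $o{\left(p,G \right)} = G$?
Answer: $- \frac{1661}{8} \approx -207.63$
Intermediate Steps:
$J{\left(N,f \right)} = - \frac{19}{8}$ ($J{\left(N,f \right)} = -2 + \frac{\left(-3\right) 2 + 3}{8} = -2 + \frac{-6 + 3}{8} = -2 + \frac{1}{8} \left(-3\right) = -2 - \frac{3}{8} = - \frac{19}{8}$)
$-210 - J{\left(o{\left(-4,0 \right)},-6 \right)} = -210 - - \frac{19}{8} = -210 + \frac{19}{8} = - \frac{1661}{8}$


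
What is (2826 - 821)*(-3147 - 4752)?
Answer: -15837495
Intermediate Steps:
(2826 - 821)*(-3147 - 4752) = 2005*(-7899) = -15837495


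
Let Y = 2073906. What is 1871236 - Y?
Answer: -202670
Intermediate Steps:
1871236 - Y = 1871236 - 1*2073906 = 1871236 - 2073906 = -202670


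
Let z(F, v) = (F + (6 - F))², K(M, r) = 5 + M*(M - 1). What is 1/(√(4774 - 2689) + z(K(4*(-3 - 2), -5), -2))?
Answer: -12/263 + √2085/789 ≈ 0.012246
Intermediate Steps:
K(M, r) = 5 + M*(-1 + M)
z(F, v) = 36 (z(F, v) = 6² = 36)
1/(√(4774 - 2689) + z(K(4*(-3 - 2), -5), -2)) = 1/(√(4774 - 2689) + 36) = 1/(√2085 + 36) = 1/(36 + √2085)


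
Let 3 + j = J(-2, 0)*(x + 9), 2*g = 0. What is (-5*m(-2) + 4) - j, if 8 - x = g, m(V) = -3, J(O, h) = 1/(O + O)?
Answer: 105/4 ≈ 26.250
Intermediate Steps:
J(O, h) = 1/(2*O)
g = 0 (g = (1/2)*0 = 0)
x = 8 (x = 8 - 1*0 = 8 + 0 = 8)
j = -29/4 (j = -3 + ((1/2)/(-2))*(8 + 9) = -3 + ((1/2)*(-1/2))*17 = -3 - 1/4*17 = -3 - 17/4 = -29/4 ≈ -7.2500)
(-5*m(-2) + 4) - j = (-5*(-3) + 4) - 1*(-29/4) = (15 + 4) + 29/4 = 19 + 29/4 = 105/4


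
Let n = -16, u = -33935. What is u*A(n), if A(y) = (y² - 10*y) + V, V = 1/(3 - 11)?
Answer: -112901745/8 ≈ -1.4113e+7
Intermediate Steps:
V = -⅛ (V = 1/(-8) = -⅛ ≈ -0.12500)
A(y) = -⅛ + y² - 10*y (A(y) = (y² - 10*y) - ⅛ = -⅛ + y² - 10*y)
u*A(n) = -33935*(-⅛ + (-16)² - 10*(-16)) = -33935*(-⅛ + 256 + 160) = -33935*3327/8 = -112901745/8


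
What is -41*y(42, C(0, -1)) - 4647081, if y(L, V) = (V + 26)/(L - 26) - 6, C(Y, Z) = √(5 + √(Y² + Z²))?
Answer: -37175213/8 - 41*√6/16 ≈ -4.6469e+6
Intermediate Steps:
y(L, V) = -6 + (26 + V)/(-26 + L) (y(L, V) = (26 + V)/(-26 + L) - 6 = -6 + (26 + V)/(-26 + L))
-41*y(42, C(0, -1)) - 4647081 = -41*(182 + √(5 + √(0² + (-1)²)) - 6*42)/(-26 + 42) - 4647081 = -41*(182 + √(5 + √(0 + 1)) - 252)/16 - 4647081 = -41*(182 + √(5 + √1) - 252)/16 - 4647081 = -41*(182 + √(5 + 1) - 252)/16 - 4647081 = -41*(182 + √6 - 252)/16 - 4647081 = -41*(-70 + √6)/16 - 4647081 = -41*(-35/8 + √6/16) - 4647081 = (1435/8 - 41*√6/16) - 4647081 = -37175213/8 - 41*√6/16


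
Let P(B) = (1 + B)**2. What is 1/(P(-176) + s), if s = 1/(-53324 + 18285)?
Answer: 35039/1073069374 ≈ 3.2653e-5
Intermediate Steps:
s = -1/35039 (s = 1/(-35039) = -1/35039 ≈ -2.8540e-5)
1/(P(-176) + s) = 1/((1 - 176)**2 - 1/35039) = 1/((-175)**2 - 1/35039) = 1/(30625 - 1/35039) = 1/(1073069374/35039) = 35039/1073069374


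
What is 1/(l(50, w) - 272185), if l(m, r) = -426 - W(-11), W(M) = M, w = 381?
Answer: -1/272600 ≈ -3.6684e-6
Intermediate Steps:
l(m, r) = -415 (l(m, r) = -426 - 1*(-11) = -426 + 11 = -415)
1/(l(50, w) - 272185) = 1/(-415 - 272185) = 1/(-272600) = -1/272600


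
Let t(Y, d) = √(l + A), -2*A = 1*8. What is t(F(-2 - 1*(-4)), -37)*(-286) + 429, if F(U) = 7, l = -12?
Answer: 429 - 1144*I ≈ 429.0 - 1144.0*I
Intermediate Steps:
A = -4 (A = -8/2 = -½*8 = -4)
t(Y, d) = 4*I (t(Y, d) = √(-12 - 4) = √(-16) = 4*I)
t(F(-2 - 1*(-4)), -37)*(-286) + 429 = (4*I)*(-286) + 429 = -1144*I + 429 = 429 - 1144*I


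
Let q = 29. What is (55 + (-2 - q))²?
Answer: 576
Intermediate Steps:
(55 + (-2 - q))² = (55 + (-2 - 1*29))² = (55 + (-2 - 29))² = (55 - 31)² = 24² = 576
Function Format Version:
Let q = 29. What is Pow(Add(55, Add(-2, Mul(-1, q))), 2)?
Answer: 576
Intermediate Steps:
Pow(Add(55, Add(-2, Mul(-1, q))), 2) = Pow(Add(55, Add(-2, Mul(-1, 29))), 2) = Pow(Add(55, Add(-2, -29)), 2) = Pow(Add(55, -31), 2) = Pow(24, 2) = 576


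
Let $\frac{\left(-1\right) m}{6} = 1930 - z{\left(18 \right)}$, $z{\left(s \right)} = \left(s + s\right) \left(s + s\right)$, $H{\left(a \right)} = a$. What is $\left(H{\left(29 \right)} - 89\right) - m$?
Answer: $3744$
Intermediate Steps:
$z{\left(s \right)} = 4 s^{2}$ ($z{\left(s \right)} = 2 s 2 s = 4 s^{2}$)
$m = -3804$ ($m = - 6 \left(1930 - 4 \cdot 18^{2}\right) = - 6 \left(1930 - 4 \cdot 324\right) = - 6 \left(1930 - 1296\right) = \left(-6\right) 634 = -3804$)
$\left(H{\left(29 \right)} - 89\right) - m = \left(29 - 89\right) - -3804 = \left(29 - 89\right) + 3804 = -60 + 3804 = 3744$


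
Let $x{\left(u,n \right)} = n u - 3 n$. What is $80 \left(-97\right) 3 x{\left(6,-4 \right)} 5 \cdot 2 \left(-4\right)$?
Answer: $-11174400$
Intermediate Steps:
$x{\left(u,n \right)} = - 3 n + n u$
$80 \left(-97\right) 3 x{\left(6,-4 \right)} 5 \cdot 2 \left(-4\right) = 80 \left(-97\right) 3 \left(- 4 \left(-3 + 6\right)\right) 5 \cdot 2 \left(-4\right) = - 7760 \cdot 3 \left(\left(-4\right) 3\right) 10 \left(-4\right) = - 7760 \cdot 3 \left(-12\right) \left(-40\right) = - 7760 \left(\left(-36\right) \left(-40\right)\right) = \left(-7760\right) 1440 = -11174400$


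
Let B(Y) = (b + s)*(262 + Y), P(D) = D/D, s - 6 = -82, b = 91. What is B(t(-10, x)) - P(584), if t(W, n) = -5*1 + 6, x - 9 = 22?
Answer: 3944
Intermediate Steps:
s = -76 (s = 6 - 82 = -76)
x = 31 (x = 9 + 22 = 31)
t(W, n) = 1 (t(W, n) = -5 + 6 = 1)
P(D) = 1
B(Y) = 3930 + 15*Y (B(Y) = (91 - 76)*(262 + Y) = 15*(262 + Y) = 3930 + 15*Y)
B(t(-10, x)) - P(584) = (3930 + 15*1) - 1*1 = (3930 + 15) - 1 = 3945 - 1 = 3944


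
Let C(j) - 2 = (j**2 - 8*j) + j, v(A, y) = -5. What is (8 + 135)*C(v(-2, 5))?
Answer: 8866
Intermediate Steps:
C(j) = 2 + j**2 - 7*j (C(j) = 2 + ((j**2 - 8*j) + j) = 2 + (j**2 - 7*j) = 2 + j**2 - 7*j)
(8 + 135)*C(v(-2, 5)) = (8 + 135)*(2 + (-5)**2 - 7*(-5)) = 143*(2 + 25 + 35) = 143*62 = 8866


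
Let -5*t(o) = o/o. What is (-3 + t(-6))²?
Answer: 256/25 ≈ 10.240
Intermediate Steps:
t(o) = -⅕ (t(o) = -o/(5*o) = -⅕*1 = -⅕)
(-3 + t(-6))² = (-3 - ⅕)² = (-16/5)² = 256/25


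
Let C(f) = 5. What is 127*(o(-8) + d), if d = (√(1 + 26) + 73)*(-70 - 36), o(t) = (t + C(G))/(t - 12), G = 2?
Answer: -19654139/20 - 40386*√3 ≈ -1.0527e+6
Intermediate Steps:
o(t) = (5 + t)/(-12 + t) (o(t) = (t + 5)/(t - 12) = (5 + t)/(-12 + t))
d = -7738 - 318*√3 (d = (√27 + 73)*(-106) = (3*√3 + 73)*(-106) = (73 + 3*√3)*(-106) = -7738 - 318*√3 ≈ -8288.8)
127*(o(-8) + d) = 127*((5 - 8)/(-12 - 8) + (-7738 - 318*√3)) = 127*(-3/(-20) + (-7738 - 318*√3)) = 127*(-1/20*(-3) + (-7738 - 318*√3)) = 127*(3/20 + (-7738 - 318*√3)) = 127*(-154757/20 - 318*√3) = -19654139/20 - 40386*√3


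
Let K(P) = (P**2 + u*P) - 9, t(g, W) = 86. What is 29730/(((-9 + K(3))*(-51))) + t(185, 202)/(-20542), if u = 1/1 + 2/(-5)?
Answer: 254450867/3142926 ≈ 80.960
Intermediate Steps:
u = 3/5 (u = 1*1 + 2*(-1/5) = 1 - 2/5 = 3/5 ≈ 0.60000)
K(P) = -9 + P**2 + 3*P/5 (K(P) = (P**2 + 3*P/5) - 9 = -9 + P**2 + 3*P/5)
29730/(((-9 + K(3))*(-51))) + t(185, 202)/(-20542) = 29730/(((-9 + (-9 + 3**2 + (3/5)*3))*(-51))) + 86/(-20542) = 29730/(((-9 + (-9 + 9 + 9/5))*(-51))) + 86*(-1/20542) = 29730/(((-9 + 9/5)*(-51))) - 43/10271 = 29730/((-36/5*(-51))) - 43/10271 = 29730/(1836/5) - 43/10271 = 29730*(5/1836) - 43/10271 = 24775/306 - 43/10271 = 254450867/3142926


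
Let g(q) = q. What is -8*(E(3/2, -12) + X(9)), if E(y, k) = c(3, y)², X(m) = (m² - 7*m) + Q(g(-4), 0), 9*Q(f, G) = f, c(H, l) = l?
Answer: -1426/9 ≈ -158.44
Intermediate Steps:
Q(f, G) = f/9
X(m) = -4/9 + m² - 7*m (X(m) = (m² - 7*m) + (⅑)*(-4) = (m² - 7*m) - 4/9 = -4/9 + m² - 7*m)
E(y, k) = y²
-8*(E(3/2, -12) + X(9)) = -8*((3/2)² + (-4/9 + 9² - 7*9)) = -8*((3*(½))² + (-4/9 + 81 - 63)) = -8*((3/2)² + 158/9) = -8*(9/4 + 158/9) = -8*713/36 = -1426/9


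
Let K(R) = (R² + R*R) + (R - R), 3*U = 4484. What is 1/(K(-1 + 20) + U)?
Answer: 3/6650 ≈ 0.00045113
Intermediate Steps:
U = 4484/3 (U = (⅓)*4484 = 4484/3 ≈ 1494.7)
K(R) = 2*R² (K(R) = (R² + R²) + 0 = 2*R² + 0 = 2*R²)
1/(K(-1 + 20) + U) = 1/(2*(-1 + 20)² + 4484/3) = 1/(2*19² + 4484/3) = 1/(2*361 + 4484/3) = 1/(722 + 4484/3) = 1/(6650/3) = 3/6650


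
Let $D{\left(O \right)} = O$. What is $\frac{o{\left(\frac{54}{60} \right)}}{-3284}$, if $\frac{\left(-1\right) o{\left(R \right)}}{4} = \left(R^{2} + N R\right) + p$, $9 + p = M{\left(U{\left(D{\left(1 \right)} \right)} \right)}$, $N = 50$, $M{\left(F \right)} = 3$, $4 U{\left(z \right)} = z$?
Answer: $\frac{3981}{82100} \approx 0.04849$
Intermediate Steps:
$U{\left(z \right)} = \frac{z}{4}$
$p = -6$ ($p = -9 + 3 = -6$)
$o{\left(R \right)} = 24 - 200 R - 4 R^{2}$ ($o{\left(R \right)} = - 4 \left(\left(R^{2} + 50 R\right) - 6\right) = - 4 \left(-6 + R^{2} + 50 R\right) = 24 - 200 R - 4 R^{2}$)
$\frac{o{\left(\frac{54}{60} \right)}}{-3284} = \frac{24 - 200 \cdot \frac{54}{60} - 4 \left(\frac{54}{60}\right)^{2}}{-3284} = \left(24 - 200 \cdot 54 \cdot \frac{1}{60} - 4 \left(54 \cdot \frac{1}{60}\right)^{2}\right) \left(- \frac{1}{3284}\right) = \left(24 - 180 - 4 \left(\frac{9}{10}\right)^{2}\right) \left(- \frac{1}{3284}\right) = \left(24 - 180 - \frac{81}{25}\right) \left(- \frac{1}{3284}\right) = \left(- \frac{3981}{25}\right) \left(- \frac{1}{3284}\right) = \frac{3981}{82100}$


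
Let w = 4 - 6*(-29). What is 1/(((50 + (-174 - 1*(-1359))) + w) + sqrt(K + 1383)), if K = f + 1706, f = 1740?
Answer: 1413/1991740 - sqrt(4829)/1991740 ≈ 0.00067454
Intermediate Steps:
w = 178 (w = 4 + 174 = 178)
K = 3446 (K = 1740 + 1706 = 3446)
1/(((50 + (-174 - 1*(-1359))) + w) + sqrt(K + 1383)) = 1/(((50 + (-174 - 1*(-1359))) + 178) + sqrt(3446 + 1383)) = 1/(((50 + (-174 + 1359)) + 178) + sqrt(4829)) = 1/(((50 + 1185) + 178) + sqrt(4829)) = 1/((1235 + 178) + sqrt(4829)) = 1/(1413 + sqrt(4829))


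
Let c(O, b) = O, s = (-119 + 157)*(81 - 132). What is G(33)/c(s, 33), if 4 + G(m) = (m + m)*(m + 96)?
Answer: -4255/969 ≈ -4.3911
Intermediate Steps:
s = -1938 (s = 38*(-51) = -1938)
G(m) = -4 + 2*m*(96 + m) (G(m) = -4 + (m + m)*(m + 96) = -4 + (2*m)*(96 + m) = -4 + 2*m*(96 + m))
G(33)/c(s, 33) = (-4 + 2*33² + 192*33)/(-1938) = (-4 + 2*1089 + 6336)*(-1/1938) = (-4 + 2178 + 6336)*(-1/1938) = 8510*(-1/1938) = -4255/969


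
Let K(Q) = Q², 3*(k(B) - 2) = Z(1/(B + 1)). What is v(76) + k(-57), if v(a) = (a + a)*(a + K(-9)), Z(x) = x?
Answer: 4009487/168 ≈ 23866.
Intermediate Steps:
k(B) = 2 + 1/(3*(1 + B)) (k(B) = 2 + 1/(3*(B + 1)) = 2 + 1/(3*(1 + B)))
v(a) = 2*a*(81 + a) (v(a) = (a + a)*(a + (-9)²) = (2*a)*(a + 81) = (2*a)*(81 + a) = 2*a*(81 + a))
v(76) + k(-57) = 2*76*(81 + 76) + (7 + 6*(-57))/(3*(1 - 57)) = 2*76*157 + (⅓)*(7 - 342)/(-56) = 23864 + (⅓)*(-1/56)*(-335) = 23864 + 335/168 = 4009487/168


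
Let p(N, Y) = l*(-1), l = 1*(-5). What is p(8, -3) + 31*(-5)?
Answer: -150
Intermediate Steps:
l = -5
p(N, Y) = 5 (p(N, Y) = -5*(-1) = 5)
p(8, -3) + 31*(-5) = 5 + 31*(-5) = 5 - 155 = -150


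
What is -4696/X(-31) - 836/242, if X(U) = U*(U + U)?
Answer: -62346/10571 ≈ -5.8978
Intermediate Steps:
X(U) = 2*U² (X(U) = U*(2*U) = 2*U²)
-4696/X(-31) - 836/242 = -4696/(2*(-31)²) - 836/242 = -4696/(2*961) - 836*1/242 = -4696/1922 - 38/11 = -4696*1/1922 - 38/11 = -2348/961 - 38/11 = -62346/10571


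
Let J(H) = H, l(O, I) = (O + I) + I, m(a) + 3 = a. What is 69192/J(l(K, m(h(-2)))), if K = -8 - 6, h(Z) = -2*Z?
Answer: -5766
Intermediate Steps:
K = -14
m(a) = -3 + a
l(O, I) = O + 2*I (l(O, I) = (I + O) + I = O + 2*I)
69192/J(l(K, m(h(-2)))) = 69192/(-14 + 2*(-3 - 2*(-2))) = 69192/(-14 + 2*(-3 + 4)) = 69192/(-14 + 2*1) = 69192/(-14 + 2) = 69192/(-12) = 69192*(-1/12) = -5766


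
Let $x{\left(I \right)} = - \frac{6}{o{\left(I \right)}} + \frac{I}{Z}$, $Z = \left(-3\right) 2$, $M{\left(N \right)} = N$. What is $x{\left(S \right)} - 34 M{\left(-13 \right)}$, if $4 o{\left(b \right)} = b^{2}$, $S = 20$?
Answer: $\frac{65791}{150} \approx 438.61$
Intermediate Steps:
$Z = -6$
$o{\left(b \right)} = \frac{b^{2}}{4}$
$x{\left(I \right)} = - \frac{24}{I^{2}} - \frac{I}{6}$ ($x{\left(I \right)} = - \frac{6}{\frac{1}{4} I^{2}} + \frac{I}{-6} = - 6 \frac{4}{I^{2}} + I \left(- \frac{1}{6}\right) = - \frac{24}{I^{2}} - \frac{I}{6}$)
$x{\left(S \right)} - 34 M{\left(-13 \right)} = \left(- \frac{24}{400} - \frac{10}{3}\right) - -442 = \left(\left(-24\right) \frac{1}{400} - \frac{10}{3}\right) + 442 = \left(- \frac{3}{50} - \frac{10}{3}\right) + 442 = - \frac{509}{150} + 442 = \frac{65791}{150}$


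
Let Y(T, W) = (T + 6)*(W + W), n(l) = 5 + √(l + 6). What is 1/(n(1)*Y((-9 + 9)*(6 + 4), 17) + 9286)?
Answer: 5153/52961162 - 51*√7/26480581 ≈ 9.2202e-5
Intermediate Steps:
n(l) = 5 + √(6 + l)
Y(T, W) = 2*W*(6 + T) (Y(T, W) = (6 + T)*(2*W) = 2*W*(6 + T))
1/(n(1)*Y((-9 + 9)*(6 + 4), 17) + 9286) = 1/((5 + √(6 + 1))*(2*17*(6 + (-9 + 9)*(6 + 4))) + 9286) = 1/((5 + √7)*(2*17*(6 + 0*10)) + 9286) = 1/((5 + √7)*(2*17*(6 + 0)) + 9286) = 1/((5 + √7)*(2*17*6) + 9286) = 1/((5 + √7)*204 + 9286) = 1/((1020 + 204*√7) + 9286) = 1/(10306 + 204*√7)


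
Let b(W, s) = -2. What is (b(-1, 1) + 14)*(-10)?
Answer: -120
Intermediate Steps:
(b(-1, 1) + 14)*(-10) = (-2 + 14)*(-10) = 12*(-10) = -120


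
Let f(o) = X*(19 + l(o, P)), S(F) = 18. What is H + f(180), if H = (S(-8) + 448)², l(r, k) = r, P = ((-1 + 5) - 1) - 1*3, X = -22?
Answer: 212778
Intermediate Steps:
P = 0 (P = (4 - 1) - 3 = 3 - 3 = 0)
f(o) = -418 - 22*o (f(o) = -22*(19 + o) = -418 - 22*o)
H = 217156 (H = (18 + 448)² = 466² = 217156)
H + f(180) = 217156 + (-418 - 22*180) = 217156 + (-418 - 3960) = 217156 - 4378 = 212778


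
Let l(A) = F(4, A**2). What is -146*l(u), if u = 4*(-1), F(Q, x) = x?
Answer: -2336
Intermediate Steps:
u = -4
l(A) = A**2
-146*l(u) = -146*(-4)**2 = -146*16 = -2336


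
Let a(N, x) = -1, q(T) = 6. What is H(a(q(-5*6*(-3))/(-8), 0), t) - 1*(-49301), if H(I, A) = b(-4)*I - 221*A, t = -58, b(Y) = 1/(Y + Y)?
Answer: 496953/8 ≈ 62119.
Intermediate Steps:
b(Y) = 1/(2*Y)
H(I, A) = -221*A - I/8 (H(I, A) = ((½)/(-4))*I - 221*A = ((½)*(-¼))*I - 221*A = -I/8 - 221*A = -221*A - I/8)
H(a(q(-5*6*(-3))/(-8), 0), t) - 1*(-49301) = (-221*(-58) - ⅛*(-1)) - 1*(-49301) = (12818 + ⅛) + 49301 = 102545/8 + 49301 = 496953/8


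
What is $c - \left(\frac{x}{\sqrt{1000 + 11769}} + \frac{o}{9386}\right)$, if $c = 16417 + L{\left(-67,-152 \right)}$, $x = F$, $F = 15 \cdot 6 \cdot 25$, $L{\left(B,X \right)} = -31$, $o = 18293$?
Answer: $\frac{17356100939}{1060618} \approx 16364.0$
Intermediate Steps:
$F = 2250$ ($F = 90 \cdot 25 = 2250$)
$x = 2250$
$c = 16386$ ($c = 16417 - 31 = 16386$)
$c - \left(\frac{x}{\sqrt{1000 + 11769}} + \frac{o}{9386}\right) = 16386 - \left(\frac{2250}{\sqrt{1000 + 11769}} + \frac{18293}{9386}\right) = 16386 - \left(\frac{2250}{\sqrt{12769}} + 18293 \cdot \frac{1}{9386}\right) = 16386 - \left(\frac{2250}{113} + \frac{18293}{9386}\right) = 16386 - \frac{23185609}{1060618} = \frac{17356100939}{1060618}$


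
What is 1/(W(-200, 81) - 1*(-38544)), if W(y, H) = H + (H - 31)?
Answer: 1/38675 ≈ 2.5856e-5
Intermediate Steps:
W(y, H) = -31 + 2*H (W(y, H) = H + (-31 + H) = -31 + 2*H)
1/(W(-200, 81) - 1*(-38544)) = 1/((-31 + 2*81) - 1*(-38544)) = 1/((-31 + 162) + 38544) = 1/(131 + 38544) = 1/38675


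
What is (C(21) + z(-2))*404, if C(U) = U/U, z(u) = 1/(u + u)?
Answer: 303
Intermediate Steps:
z(u) = 1/(2*u)
C(U) = 1
(C(21) + z(-2))*404 = (1 + (1/2)/(-2))*404 = (1 + (1/2)*(-1/2))*404 = (1 - 1/4)*404 = (3/4)*404 = 303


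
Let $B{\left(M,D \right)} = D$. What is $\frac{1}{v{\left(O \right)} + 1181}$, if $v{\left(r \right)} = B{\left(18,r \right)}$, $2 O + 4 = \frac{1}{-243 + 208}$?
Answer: $\frac{70}{82529} \approx 0.00084819$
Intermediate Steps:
$O = - \frac{141}{70}$ ($O = -2 + \frac{1}{2 \left(-243 + 208\right)} = -2 + \frac{1}{2 \left(-35\right)} = -2 + \frac{1}{2} \left(- \frac{1}{35}\right) = -2 - \frac{1}{70} = - \frac{141}{70} \approx -2.0143$)
$v{\left(r \right)} = r$
$\frac{1}{v{\left(O \right)} + 1181} = \frac{1}{- \frac{141}{70} + 1181} = \frac{1}{\frac{82529}{70}} = \frac{70}{82529}$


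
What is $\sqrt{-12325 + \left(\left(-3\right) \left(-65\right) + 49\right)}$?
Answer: $i \sqrt{12081} \approx 109.91 i$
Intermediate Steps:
$\sqrt{-12325 + \left(\left(-3\right) \left(-65\right) + 49\right)} = \sqrt{-12325 + \left(195 + 49\right)} = \sqrt{-12325 + 244} = \sqrt{-12081} = i \sqrt{12081}$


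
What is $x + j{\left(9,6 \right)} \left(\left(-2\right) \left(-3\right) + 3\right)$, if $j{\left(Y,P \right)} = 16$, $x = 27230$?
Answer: $27374$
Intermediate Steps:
$x + j{\left(9,6 \right)} \left(\left(-2\right) \left(-3\right) + 3\right) = 27230 + 16 \left(\left(-2\right) \left(-3\right) + 3\right) = 27230 + 16 \left(6 + 3\right) = 27230 + 16 \cdot 9 = 27230 + 144 = 27374$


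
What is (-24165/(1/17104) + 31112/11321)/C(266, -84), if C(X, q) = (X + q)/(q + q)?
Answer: 56150098298976/147173 ≈ 3.8152e+8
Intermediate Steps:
C(X, q) = (X + q)/(2*q) (C(X, q) = (X + q)/((2*q)) = (X + q)*(1/(2*q)) = (X + q)/(2*q))
(-24165/(1/17104) + 31112/11321)/C(266, -84) = (-24165/(1/17104) + 31112/11321)/(((½)*(266 - 84)/(-84))) = (-24165/1/17104 + 31112*(1/11321))/(((½)*(-1/84)*182)) = (-24165*17104 + 31112/11321)/(-13/12) = (-413318160 + 31112/11321)*(-12/13) = -4679174858248/11321*(-12/13) = 56150098298976/147173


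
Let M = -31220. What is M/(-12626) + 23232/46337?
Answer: 869984186/292525481 ≈ 2.9740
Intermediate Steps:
M/(-12626) + 23232/46337 = -31220/(-12626) + 23232/46337 = -31220*(-1/12626) + 23232*(1/46337) = 15610/6313 + 23232/46337 = 869984186/292525481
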